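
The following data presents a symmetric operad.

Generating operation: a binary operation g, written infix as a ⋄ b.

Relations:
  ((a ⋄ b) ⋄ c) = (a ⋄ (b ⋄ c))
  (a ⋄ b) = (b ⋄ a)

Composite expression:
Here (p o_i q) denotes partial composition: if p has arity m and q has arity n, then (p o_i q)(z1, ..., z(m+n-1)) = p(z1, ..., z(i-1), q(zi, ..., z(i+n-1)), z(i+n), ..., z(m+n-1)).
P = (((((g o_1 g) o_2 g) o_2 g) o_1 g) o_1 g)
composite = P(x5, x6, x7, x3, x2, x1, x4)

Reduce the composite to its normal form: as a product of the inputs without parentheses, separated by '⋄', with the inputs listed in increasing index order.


x1 ⋄ x2 ⋄ x3 ⋄ x4 ⋄ x5 ⋄ x6 ⋄ x7


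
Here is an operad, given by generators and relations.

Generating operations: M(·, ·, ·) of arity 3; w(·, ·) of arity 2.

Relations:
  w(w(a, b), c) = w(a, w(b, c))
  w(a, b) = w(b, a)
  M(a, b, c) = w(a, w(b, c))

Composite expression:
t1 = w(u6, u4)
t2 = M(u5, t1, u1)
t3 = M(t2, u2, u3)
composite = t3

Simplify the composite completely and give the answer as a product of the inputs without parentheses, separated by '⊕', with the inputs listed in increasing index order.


u1 ⊕ u2 ⊕ u3 ⊕ u4 ⊕ u5 ⊕ u6

With M associative and commutative, the u-input set is all that matters.
w(u6, u4) reduces to u6 ⊕ u4
M(u5, w(u6, u4), u1) reduces to u5 ⊕ u6 ⊕ u4 ⊕ u1
M(M(u5, w(u6, u4), u1), u2, u3) reduces to u5 ⊕ u6 ⊕ u4 ⊕ u1 ⊕ u2 ⊕ u3
commutativity sorts the factors: u1 ⊕ u2 ⊕ u3 ⊕ u4 ⊕ u5 ⊕ u6


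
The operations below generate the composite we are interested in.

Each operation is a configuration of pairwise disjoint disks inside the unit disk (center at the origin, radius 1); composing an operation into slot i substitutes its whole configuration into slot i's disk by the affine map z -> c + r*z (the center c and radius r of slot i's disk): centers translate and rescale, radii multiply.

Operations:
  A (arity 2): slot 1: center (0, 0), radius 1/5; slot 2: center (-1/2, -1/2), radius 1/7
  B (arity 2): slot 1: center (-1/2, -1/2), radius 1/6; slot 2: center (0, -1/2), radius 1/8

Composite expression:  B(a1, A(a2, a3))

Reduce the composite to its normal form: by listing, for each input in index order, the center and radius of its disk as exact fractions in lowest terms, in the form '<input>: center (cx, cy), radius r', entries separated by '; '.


Affine substitution under B: radii multiply and a-centers shift.
a1 passes through 1 substitution, ending at center (-1/2, -1/2), radius 1/6
a2 passes through 2 substitutions, ending at center (0, -1/2), radius 1/40
a3 passes through 2 substitutions, ending at center (-1/16, -9/16), radius 1/56

a1: center (-1/2, -1/2), radius 1/6; a2: center (0, -1/2), radius 1/40; a3: center (-1/16, -9/16), radius 1/56


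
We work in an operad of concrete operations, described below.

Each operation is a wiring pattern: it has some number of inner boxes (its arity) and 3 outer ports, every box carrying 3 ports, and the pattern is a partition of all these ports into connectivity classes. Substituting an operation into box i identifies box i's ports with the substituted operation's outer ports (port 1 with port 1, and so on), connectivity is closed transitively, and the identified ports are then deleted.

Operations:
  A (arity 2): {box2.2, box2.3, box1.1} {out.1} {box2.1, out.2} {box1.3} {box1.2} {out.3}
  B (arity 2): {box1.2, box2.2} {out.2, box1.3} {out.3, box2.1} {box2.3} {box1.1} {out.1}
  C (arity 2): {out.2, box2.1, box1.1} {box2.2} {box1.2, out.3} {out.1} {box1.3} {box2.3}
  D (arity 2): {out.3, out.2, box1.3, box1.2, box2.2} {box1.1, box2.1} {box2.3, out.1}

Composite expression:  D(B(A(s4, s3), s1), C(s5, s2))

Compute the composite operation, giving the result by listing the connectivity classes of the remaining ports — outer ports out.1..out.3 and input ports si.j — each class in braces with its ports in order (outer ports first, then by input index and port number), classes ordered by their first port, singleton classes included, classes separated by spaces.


Connectivity passes through glued D-boundaries; trace each wire chain.
stage A: inputs (s4, s3), connectivity {out.1} {out.2, s3.1} {out.3} {s3.2, s3.3, s4.1} {s4.2} {s4.3}, out.j its boundary
stage B: inputs (s4, s3, s1), connectivity {out.1} {out.2} {out.3, s1.1} {s1.2, s3.1} {s1.3} {s3.2, s3.3, s4.1} {s4.2} {s4.3}, out.j its boundary
stage C: inputs (s5, s2), connectivity {out.1} {out.2, s2.1, s5.1} {out.3, s5.2} {s2.2} {s2.3} {s5.3}, out.j its boundary
stage D: inputs (s4, s3, s1, s5, s2), connectivity {out.1, s5.2} {out.2, out.3, s1.1, s2.1, s5.1} {s1.2, s3.1} {s1.3} {s2.2} {s2.3} {s3.2, s3.3, s4.1} {s4.2} {s4.3} {s5.3}, out.j its boundary

{out.1, s5.2} {out.2, out.3, s1.1, s2.1, s5.1} {s1.2, s3.1} {s1.3} {s2.2} {s2.3} {s3.2, s3.3, s4.1} {s4.2} {s4.3} {s5.3}


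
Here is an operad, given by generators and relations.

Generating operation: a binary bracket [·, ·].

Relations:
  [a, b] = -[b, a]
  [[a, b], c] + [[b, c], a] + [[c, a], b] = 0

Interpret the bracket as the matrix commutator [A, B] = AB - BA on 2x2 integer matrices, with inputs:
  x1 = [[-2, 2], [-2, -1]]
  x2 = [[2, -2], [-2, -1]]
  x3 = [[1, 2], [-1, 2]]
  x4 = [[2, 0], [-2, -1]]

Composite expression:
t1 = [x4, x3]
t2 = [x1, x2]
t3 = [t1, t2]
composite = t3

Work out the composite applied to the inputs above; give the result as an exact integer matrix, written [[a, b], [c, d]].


[x4, x3] = [[4, 6], [5, -4]]
[x1, x2] = [[-8, -4], [-8, 8]]
[[x4, x3], [x1, x2]] = [[-28, 64], [-16, 28]]

[[-28, 64], [-16, 28]]


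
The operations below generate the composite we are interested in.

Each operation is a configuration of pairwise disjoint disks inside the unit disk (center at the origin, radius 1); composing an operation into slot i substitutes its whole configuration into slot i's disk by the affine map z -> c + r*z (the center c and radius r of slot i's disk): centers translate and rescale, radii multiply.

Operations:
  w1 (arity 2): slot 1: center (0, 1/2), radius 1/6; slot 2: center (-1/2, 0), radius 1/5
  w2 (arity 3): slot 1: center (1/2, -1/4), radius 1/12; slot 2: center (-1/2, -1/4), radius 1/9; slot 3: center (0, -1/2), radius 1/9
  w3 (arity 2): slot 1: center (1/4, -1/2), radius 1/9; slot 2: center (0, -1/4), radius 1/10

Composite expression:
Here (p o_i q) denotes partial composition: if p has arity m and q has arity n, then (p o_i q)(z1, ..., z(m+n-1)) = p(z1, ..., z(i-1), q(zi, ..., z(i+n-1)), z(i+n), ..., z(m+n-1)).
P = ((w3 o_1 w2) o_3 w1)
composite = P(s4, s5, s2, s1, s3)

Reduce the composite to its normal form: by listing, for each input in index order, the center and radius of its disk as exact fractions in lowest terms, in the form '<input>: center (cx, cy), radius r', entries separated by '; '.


s1: center (79/324, -5/9), radius 1/405; s2: center (1/4, -89/162), radius 1/486; s3: center (0, -1/4), radius 1/10; s4: center (11/36, -19/36), radius 1/108; s5: center (7/36, -19/36), radius 1/81

Nesting under w3 composes maps z -> c + r*z down each s-path.
tracing s4 down its 2-map path: center (11/36, -19/36), radius 1/108
tracing s5 down its 2-map path: center (7/36, -19/36), radius 1/81
tracing s2 down its 3-map path: center (1/4, -89/162), radius 1/486
tracing s1 down its 3-map path: center (79/324, -5/9), radius 1/405
tracing s3 down its 1-map path: center (0, -1/4), radius 1/10


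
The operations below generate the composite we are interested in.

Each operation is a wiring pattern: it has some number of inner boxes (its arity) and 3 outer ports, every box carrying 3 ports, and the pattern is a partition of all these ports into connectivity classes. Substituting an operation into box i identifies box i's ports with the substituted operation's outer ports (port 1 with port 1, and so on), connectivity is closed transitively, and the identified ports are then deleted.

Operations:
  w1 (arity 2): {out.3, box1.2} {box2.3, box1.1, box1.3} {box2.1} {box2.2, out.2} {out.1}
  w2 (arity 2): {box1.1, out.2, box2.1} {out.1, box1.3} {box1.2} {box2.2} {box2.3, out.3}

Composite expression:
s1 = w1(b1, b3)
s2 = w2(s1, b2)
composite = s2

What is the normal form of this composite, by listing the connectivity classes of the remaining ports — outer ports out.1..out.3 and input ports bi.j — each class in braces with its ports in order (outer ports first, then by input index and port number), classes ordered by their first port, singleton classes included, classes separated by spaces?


{out.1, b1.2} {out.2, b2.1} {out.3, b2.3} {b1.1, b1.3, b3.3} {b2.2} {b3.1} {b3.2}

Treat the ports identified at w2 as solder joints: merge, then drop.
the subtree at w1 composes to {out.1} {out.2, b3.2} {out.3, b1.2} {b1.1, b1.3, b3.3} {b3.1} on (b1, b3); out.j = own outer ports
the subtree at w2 composes to {out.1, b1.2} {out.2, b2.1} {out.3, b2.3} {b1.1, b1.3, b3.3} {b2.2} {b3.1} {b3.2} on (b1, b3, b2); out.j = own outer ports


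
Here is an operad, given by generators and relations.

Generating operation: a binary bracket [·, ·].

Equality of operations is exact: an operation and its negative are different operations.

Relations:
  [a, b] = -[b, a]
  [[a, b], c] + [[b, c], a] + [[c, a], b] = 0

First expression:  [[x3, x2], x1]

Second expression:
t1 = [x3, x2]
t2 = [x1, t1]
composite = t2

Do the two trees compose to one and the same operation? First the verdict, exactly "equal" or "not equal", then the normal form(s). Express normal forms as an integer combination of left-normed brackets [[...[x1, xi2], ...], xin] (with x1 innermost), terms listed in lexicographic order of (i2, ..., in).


not equal; the first gives [[x1, x2], x3] - [[x1, x3], x2] and the second -[[x1, x2], x3] + [[x1, x3], x2]

The first expression reduces to [[x1, x2], x3] - [[x1, x3], x2]
The second expression reduces to -[[x1, x2], x3] + [[x1, x3], x2]
No match — not equal.


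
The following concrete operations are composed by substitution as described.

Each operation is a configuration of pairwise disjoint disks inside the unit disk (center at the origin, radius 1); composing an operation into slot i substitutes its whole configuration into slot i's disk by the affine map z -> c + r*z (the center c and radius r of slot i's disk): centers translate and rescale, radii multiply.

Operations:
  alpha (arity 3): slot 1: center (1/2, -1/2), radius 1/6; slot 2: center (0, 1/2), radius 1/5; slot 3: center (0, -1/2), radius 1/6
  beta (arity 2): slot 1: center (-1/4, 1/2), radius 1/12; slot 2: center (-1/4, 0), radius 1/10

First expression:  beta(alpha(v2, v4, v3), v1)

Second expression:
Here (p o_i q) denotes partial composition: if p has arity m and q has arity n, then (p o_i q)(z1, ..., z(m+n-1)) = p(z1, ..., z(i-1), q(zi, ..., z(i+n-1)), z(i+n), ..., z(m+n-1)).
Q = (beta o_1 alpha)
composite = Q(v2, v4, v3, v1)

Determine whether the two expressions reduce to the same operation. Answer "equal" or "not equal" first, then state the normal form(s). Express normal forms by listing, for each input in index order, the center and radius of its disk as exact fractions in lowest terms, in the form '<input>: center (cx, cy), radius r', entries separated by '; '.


equal: each reduces to v1: center (-1/4, 0), radius 1/10; v2: center (-5/24, 11/24), radius 1/72; v3: center (-1/4, 11/24), radius 1/72; v4: center (-1/4, 13/24), radius 1/60

The first expression, normalized: v1: center (-1/4, 0), radius 1/10; v2: center (-5/24, 11/24), radius 1/72; v3: center (-1/4, 11/24), radius 1/72; v4: center (-1/4, 13/24), radius 1/60
The second expression, normalized: v1: center (-1/4, 0), radius 1/10; v2: center (-5/24, 11/24), radius 1/72; v3: center (-1/4, 11/24), radius 1/72; v4: center (-1/4, 13/24), radius 1/60
The normal forms match — equal.


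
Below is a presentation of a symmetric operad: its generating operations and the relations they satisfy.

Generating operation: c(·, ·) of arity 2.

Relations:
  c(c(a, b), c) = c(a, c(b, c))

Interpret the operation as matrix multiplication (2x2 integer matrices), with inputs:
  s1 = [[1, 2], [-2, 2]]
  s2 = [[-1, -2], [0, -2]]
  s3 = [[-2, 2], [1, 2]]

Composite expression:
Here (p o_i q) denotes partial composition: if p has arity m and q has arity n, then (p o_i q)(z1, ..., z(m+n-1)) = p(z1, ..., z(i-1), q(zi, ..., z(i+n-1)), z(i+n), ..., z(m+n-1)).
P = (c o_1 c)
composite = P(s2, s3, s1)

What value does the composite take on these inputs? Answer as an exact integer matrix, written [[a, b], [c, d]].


[[12, -12], [6, -12]]

c(s2, s3) = [[0, -6], [-2, -4]]
c(c(s2, s3), s1) = [[12, -12], [6, -12]]


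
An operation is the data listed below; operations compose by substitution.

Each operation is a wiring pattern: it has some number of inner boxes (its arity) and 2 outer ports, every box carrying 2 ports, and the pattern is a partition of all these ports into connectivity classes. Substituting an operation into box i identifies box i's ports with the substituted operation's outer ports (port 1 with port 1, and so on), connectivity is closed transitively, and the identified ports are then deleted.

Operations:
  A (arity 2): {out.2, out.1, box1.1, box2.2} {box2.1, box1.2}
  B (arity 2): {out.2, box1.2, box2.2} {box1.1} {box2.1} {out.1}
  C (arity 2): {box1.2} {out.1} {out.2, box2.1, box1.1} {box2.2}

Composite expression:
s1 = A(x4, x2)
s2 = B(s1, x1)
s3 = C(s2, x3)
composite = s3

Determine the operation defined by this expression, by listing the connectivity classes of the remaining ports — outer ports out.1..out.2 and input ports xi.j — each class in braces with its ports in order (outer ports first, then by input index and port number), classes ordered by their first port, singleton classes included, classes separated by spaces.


{out.1} {out.2, x3.1} {x1.1} {x1.2, x2.2, x4.1} {x2.1, x4.2} {x3.2}

Connectivity passes through glued C-boundaries; trace each wire chain.
A over (x4, x2) gives {out.1, out.2, x2.2, x4.1} {x2.1, x4.2}, out.j being that stage's outer ports
B over (x4, x2, x1) gives {out.1} {out.2, x1.2, x2.2, x4.1} {x1.1} {x2.1, x4.2}, out.j being that stage's outer ports
C over (x4, x2, x1, x3) gives {out.1} {out.2, x3.1} {x1.1} {x1.2, x2.2, x4.1} {x2.1, x4.2} {x3.2}, out.j being that stage's outer ports


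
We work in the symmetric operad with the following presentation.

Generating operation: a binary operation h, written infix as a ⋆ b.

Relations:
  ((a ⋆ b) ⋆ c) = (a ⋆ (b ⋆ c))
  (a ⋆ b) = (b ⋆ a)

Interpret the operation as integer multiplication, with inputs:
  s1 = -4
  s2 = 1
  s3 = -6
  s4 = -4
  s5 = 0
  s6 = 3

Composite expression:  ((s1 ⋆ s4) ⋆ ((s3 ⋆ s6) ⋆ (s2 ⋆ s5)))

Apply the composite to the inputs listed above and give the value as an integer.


(s1 ⋆ s4) = 16
(s3 ⋆ s6) = -18
(s2 ⋆ s5) = 0
((s3 ⋆ s6) ⋆ (s2 ⋆ s5)) = 0
((s1 ⋆ s4) ⋆ ((s3 ⋆ s6) ⋆ (s2 ⋆ s5))) = 0

0


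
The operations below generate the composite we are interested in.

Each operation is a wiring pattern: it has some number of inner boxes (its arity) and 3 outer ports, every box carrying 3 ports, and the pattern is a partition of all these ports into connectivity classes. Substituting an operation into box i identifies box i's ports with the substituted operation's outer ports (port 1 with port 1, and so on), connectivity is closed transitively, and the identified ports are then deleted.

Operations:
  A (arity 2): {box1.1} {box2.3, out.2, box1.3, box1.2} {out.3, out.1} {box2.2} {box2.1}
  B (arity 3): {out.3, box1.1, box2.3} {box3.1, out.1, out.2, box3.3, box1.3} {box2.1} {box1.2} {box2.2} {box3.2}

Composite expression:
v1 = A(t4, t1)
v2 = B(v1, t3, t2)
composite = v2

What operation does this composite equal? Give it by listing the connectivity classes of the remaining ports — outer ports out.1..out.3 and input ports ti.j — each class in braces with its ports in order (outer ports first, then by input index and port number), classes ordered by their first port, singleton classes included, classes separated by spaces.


{out.1, out.2, out.3, t2.1, t2.3, t3.3} {t1.1} {t1.2} {t1.3, t4.2, t4.3} {t2.2} {t3.1} {t3.2} {t4.1}

After gluing at B, chains via deleted ports link the t-ports.
A over (t4, t1) gives {out.1, out.3} {out.2, t1.3, t4.2, t4.3} {t1.1} {t1.2} {t4.1}, out.j being that stage's outer ports
B over (t4, t1, t3, t2) gives {out.1, out.2, out.3, t2.1, t2.3, t3.3} {t1.1} {t1.2} {t1.3, t4.2, t4.3} {t2.2} {t3.1} {t3.2} {t4.1}, out.j being that stage's outer ports


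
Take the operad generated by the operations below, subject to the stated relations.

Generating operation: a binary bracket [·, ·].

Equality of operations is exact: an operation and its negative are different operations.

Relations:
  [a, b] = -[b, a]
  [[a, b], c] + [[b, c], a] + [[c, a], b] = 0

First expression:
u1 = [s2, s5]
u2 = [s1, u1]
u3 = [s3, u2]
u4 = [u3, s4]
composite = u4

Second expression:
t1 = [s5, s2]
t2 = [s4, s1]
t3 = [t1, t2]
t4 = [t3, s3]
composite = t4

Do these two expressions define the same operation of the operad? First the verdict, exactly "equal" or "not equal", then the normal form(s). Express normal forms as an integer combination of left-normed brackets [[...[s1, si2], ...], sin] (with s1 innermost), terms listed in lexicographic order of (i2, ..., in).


not equal — first -[[[[s1, s2], s5], s3], s4] + [[[[s1, s5], s2], s3], s4], second -[[[[s1, s4], s2], s5], s3] + [[[[s1, s4], s5], s2], s3]

Reducing the first expression gives -[[[[s1, s2], s5], s3], s4] + [[[[s1, s5], s2], s3], s4]
Reducing the second expression gives -[[[[s1, s4], s2], s5], s3] + [[[[s1, s4], s5], s2], s3]
The normal forms differ: not equal.


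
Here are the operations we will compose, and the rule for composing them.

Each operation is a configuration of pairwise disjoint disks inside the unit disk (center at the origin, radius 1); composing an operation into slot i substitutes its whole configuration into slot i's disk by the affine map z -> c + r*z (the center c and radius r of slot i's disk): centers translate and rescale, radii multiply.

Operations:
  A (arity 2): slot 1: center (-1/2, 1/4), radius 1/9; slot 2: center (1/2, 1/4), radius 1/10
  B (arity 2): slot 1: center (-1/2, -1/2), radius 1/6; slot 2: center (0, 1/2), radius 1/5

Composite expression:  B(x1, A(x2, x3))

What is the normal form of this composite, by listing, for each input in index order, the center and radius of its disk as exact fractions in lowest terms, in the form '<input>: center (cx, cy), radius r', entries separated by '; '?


x1: center (-1/2, -1/2), radius 1/6; x2: center (-1/10, 11/20), radius 1/45; x3: center (1/10, 11/20), radius 1/50

Below B, radii multiply path by path; the x-disk centers shift.
for x1, the 1-step affine chain lands on center (-1/2, -1/2), radius 1/6
for x2, the 2-step affine chain lands on center (-1/10, 11/20), radius 1/45
for x3, the 2-step affine chain lands on center (1/10, 11/20), radius 1/50


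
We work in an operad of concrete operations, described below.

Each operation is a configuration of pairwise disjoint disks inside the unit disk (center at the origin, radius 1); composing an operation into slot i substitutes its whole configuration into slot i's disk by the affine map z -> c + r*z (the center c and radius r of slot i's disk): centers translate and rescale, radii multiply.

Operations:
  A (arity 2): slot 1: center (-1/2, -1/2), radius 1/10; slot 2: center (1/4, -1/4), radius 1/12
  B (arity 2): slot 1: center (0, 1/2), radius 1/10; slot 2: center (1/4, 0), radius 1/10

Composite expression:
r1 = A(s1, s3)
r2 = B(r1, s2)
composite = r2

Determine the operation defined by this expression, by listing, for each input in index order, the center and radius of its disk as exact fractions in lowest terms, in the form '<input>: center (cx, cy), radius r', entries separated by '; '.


Nesting under B composes maps z -> c + r*z down each s-path.
for s1, the 2-step affine chain lands on center (-1/20, 9/20), radius 1/100
for s3, the 2-step affine chain lands on center (1/40, 19/40), radius 1/120
for s2, the 1-step affine chain lands on center (1/4, 0), radius 1/10

s1: center (-1/20, 9/20), radius 1/100; s2: center (1/4, 0), radius 1/10; s3: center (1/40, 19/40), radius 1/120


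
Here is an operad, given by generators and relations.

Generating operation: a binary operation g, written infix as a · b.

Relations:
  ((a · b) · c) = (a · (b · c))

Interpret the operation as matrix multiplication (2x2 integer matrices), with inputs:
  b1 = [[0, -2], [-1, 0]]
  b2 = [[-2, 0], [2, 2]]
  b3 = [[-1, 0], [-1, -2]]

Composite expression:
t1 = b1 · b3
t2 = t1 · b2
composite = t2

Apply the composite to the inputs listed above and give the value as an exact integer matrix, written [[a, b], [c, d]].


(b1 · b3) = [[2, 4], [1, 0]]
((b1 · b3) · b2) = [[4, 8], [-2, 0]]

[[4, 8], [-2, 0]]


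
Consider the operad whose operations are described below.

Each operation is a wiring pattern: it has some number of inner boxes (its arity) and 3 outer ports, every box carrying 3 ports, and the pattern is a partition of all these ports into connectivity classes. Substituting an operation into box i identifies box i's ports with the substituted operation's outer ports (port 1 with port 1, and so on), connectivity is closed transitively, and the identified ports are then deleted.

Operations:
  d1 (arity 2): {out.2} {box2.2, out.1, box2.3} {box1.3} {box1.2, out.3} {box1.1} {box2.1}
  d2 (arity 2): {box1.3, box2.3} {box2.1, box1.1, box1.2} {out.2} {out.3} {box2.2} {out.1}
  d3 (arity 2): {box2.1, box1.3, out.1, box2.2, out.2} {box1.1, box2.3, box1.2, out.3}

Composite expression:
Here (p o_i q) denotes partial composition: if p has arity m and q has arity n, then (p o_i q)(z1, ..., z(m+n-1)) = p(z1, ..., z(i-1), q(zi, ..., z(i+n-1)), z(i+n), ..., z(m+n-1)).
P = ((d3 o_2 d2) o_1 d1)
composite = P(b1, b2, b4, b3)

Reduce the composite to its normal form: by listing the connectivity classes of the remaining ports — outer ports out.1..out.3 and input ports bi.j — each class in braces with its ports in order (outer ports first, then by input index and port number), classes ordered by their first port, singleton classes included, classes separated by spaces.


Two ports join when wires chain via d3-identified ports.
after d1, the pattern on (b1, b2) reads {out.1, b2.2, b2.3} {out.2} {out.3, b1.2} {b1.1} {b1.3} {b2.1} (out.j = its outer ports)
after d2, the pattern on (b4, b3) reads {out.1} {out.2} {out.3} {b3.1, b4.1, b4.2} {b3.2} {b3.3, b4.3} (out.j = its outer ports)
after d3, the pattern on (b1, b2, b4, b3) reads {out.1, out.2, b1.2} {out.3, b2.2, b2.3} {b1.1} {b1.3} {b2.1} {b3.1, b4.1, b4.2} {b3.2} {b3.3, b4.3} (out.j = its outer ports)

{out.1, out.2, b1.2} {out.3, b2.2, b2.3} {b1.1} {b1.3} {b2.1} {b3.1, b4.1, b4.2} {b3.2} {b3.3, b4.3}


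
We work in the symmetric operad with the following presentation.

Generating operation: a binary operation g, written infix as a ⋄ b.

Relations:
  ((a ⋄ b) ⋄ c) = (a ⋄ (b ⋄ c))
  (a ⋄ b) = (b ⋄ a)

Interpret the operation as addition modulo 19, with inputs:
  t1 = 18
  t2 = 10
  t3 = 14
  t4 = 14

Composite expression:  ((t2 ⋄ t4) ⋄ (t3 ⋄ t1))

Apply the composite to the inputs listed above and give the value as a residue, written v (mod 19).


18 (mod 19)


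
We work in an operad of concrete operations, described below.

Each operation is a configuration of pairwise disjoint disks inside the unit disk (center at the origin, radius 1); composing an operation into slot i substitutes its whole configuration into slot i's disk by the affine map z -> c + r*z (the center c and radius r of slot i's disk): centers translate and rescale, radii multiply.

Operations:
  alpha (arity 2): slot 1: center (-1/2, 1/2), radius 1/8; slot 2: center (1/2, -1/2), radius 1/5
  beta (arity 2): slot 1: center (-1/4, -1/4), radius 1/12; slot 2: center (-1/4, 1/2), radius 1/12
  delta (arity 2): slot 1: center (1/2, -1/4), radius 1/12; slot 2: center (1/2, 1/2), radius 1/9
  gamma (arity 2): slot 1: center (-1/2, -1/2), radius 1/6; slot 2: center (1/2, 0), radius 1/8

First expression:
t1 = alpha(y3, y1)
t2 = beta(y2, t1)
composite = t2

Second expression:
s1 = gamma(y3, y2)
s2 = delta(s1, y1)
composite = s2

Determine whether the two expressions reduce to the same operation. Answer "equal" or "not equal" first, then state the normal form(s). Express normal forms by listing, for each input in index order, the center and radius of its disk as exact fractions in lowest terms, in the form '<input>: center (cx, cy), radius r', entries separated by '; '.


The first composite normalizes to y1: center (-5/24, 11/24), radius 1/60; y2: center (-1/4, -1/4), radius 1/12; y3: center (-7/24, 13/24), radius 1/96
The second composite normalizes to y1: center (1/2, 1/2), radius 1/9; y2: center (13/24, -1/4), radius 1/96; y3: center (11/24, -7/24), radius 1/72
Different reductions; not equal.

not equal; the first gives y1: center (-5/24, 11/24), radius 1/60; y2: center (-1/4, -1/4), radius 1/12; y3: center (-7/24, 13/24), radius 1/96 and the second y1: center (1/2, 1/2), radius 1/9; y2: center (13/24, -1/4), radius 1/96; y3: center (11/24, -7/24), radius 1/72


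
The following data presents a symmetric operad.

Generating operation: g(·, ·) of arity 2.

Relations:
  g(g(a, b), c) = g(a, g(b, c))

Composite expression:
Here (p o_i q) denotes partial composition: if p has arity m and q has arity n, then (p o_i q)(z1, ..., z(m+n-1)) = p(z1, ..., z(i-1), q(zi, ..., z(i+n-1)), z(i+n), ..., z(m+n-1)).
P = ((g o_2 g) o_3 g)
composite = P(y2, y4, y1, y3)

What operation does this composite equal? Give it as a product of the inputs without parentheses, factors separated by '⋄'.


Associativity of g dissolves the nesting; only the y-input order survives.
g(y1, y3) collapses to y1 ⋄ y3
g(y4, g(y1, y3)) collapses to y4 ⋄ y1 ⋄ y3
g(y2, g(y4, g(y1, y3))) collapses to y2 ⋄ y4 ⋄ y1 ⋄ y3

y2 ⋄ y4 ⋄ y1 ⋄ y3


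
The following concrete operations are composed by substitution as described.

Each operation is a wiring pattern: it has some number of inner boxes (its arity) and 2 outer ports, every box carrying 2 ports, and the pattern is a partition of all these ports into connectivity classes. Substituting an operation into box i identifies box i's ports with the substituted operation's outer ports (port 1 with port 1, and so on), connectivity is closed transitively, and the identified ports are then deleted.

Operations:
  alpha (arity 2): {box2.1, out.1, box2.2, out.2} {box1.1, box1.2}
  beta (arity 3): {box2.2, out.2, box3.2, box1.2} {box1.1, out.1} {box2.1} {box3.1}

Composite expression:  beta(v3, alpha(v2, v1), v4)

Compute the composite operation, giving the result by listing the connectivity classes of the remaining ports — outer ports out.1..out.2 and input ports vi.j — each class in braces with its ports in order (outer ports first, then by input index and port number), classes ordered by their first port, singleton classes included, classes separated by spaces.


After gluing at beta, chains via deleted ports link the v-ports.
alpha over (v2, v1) gives {out.1, out.2, v1.1, v1.2} {v2.1, v2.2}, out.j being that stage's outer ports
beta over (v3, v2, v1, v4) gives {out.1, v3.1} {out.2, v1.1, v1.2, v3.2, v4.2} {v2.1, v2.2} {v4.1}, out.j being that stage's outer ports

{out.1, v3.1} {out.2, v1.1, v1.2, v3.2, v4.2} {v2.1, v2.2} {v4.1}


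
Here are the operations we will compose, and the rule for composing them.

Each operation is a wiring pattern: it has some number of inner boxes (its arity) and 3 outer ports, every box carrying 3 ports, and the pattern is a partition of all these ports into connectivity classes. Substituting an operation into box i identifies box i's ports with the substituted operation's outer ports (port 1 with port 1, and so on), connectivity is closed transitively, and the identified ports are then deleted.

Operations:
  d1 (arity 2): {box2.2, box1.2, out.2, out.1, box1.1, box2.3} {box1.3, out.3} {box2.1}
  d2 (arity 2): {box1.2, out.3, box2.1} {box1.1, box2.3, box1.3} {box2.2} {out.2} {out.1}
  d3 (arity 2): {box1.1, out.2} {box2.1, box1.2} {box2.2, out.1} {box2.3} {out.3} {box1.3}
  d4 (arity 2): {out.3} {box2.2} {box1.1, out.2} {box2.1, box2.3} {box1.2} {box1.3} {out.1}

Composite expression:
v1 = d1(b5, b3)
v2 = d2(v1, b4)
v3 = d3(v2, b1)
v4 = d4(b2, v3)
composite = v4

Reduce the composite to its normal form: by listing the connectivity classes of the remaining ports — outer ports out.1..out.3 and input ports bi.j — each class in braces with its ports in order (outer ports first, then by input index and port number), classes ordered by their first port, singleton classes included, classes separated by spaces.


{out.1} {out.2, b2.1} {out.3} {b1.1} {b1.2} {b1.3} {b2.2} {b2.3} {b3.1} {b3.2, b3.3, b4.1, b4.3, b5.1, b5.2, b5.3} {b4.2}

After gluing at d4, chains via deleted ports link the b-ports.
d1 over (b5, b3) gives {out.1, out.2, b3.2, b3.3, b5.1, b5.2} {out.3, b5.3} {b3.1}, out.j being that stage's outer ports
d2 over (b5, b3, b4) gives {out.1} {out.2} {out.3, b3.2, b3.3, b4.1, b4.3, b5.1, b5.2, b5.3} {b3.1} {b4.2}, out.j being that stage's outer ports
d3 over (b5, b3, b4, b1) gives {out.1, b1.2} {out.2} {out.3} {b1.1} {b1.3} {b3.1} {b3.2, b3.3, b4.1, b4.3, b5.1, b5.2, b5.3} {b4.2}, out.j being that stage's outer ports
d4 over (b2, b5, b3, b4, b1) gives {out.1} {out.2, b2.1} {out.3} {b1.1} {b1.2} {b1.3} {b2.2} {b2.3} {b3.1} {b3.2, b3.3, b4.1, b4.3, b5.1, b5.2, b5.3} {b4.2}, out.j being that stage's outer ports


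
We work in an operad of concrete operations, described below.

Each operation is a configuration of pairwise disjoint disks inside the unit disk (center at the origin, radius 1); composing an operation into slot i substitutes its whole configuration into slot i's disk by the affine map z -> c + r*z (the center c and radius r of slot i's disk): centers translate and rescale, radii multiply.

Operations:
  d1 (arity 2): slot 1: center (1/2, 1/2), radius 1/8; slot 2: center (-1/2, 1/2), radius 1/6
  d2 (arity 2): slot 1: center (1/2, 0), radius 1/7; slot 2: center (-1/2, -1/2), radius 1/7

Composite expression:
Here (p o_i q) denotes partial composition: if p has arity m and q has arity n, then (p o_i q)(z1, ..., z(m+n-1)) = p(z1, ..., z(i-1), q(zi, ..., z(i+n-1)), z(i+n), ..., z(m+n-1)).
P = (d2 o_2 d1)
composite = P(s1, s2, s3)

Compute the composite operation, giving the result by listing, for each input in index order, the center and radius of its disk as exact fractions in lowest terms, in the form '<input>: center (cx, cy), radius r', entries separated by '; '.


s1: center (1/2, 0), radius 1/7; s2: center (-3/7, -3/7), radius 1/56; s3: center (-4/7, -3/7), radius 1/42

Nesting under d2 composes maps z -> c + r*z down each s-path.
s1 passes through 1 substitution, ending at center (1/2, 0), radius 1/7
s2 passes through 2 substitutions, ending at center (-3/7, -3/7), radius 1/56
s3 passes through 2 substitutions, ending at center (-4/7, -3/7), radius 1/42


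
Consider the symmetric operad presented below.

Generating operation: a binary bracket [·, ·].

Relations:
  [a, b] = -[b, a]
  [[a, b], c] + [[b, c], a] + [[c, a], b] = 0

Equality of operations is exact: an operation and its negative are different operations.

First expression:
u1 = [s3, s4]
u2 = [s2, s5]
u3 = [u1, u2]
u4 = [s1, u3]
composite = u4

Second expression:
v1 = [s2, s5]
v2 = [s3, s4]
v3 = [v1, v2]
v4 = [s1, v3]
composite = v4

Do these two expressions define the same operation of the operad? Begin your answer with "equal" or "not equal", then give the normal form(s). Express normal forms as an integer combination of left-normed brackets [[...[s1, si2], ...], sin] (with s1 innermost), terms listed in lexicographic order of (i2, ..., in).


not equal: they reduce to -[[[[s1, s2], s5], s3], s4] + [[[[s1, s2], s5], s4], s3] + [[[[s1, s3], s4], s2], s5] - [[[[s1, s3], s4], s5], s2] - [[[[s1, s4], s3], s2], s5] + [[[[s1, s4], s3], s5], s2] + [[[[s1, s5], s2], s3], s4] - [[[[s1, s5], s2], s4], s3] and [[[[s1, s2], s5], s3], s4] - [[[[s1, s2], s5], s4], s3] - [[[[s1, s3], s4], s2], s5] + [[[[s1, s3], s4], s5], s2] + [[[[s1, s4], s3], s2], s5] - [[[[s1, s4], s3], s5], s2] - [[[[s1, s5], s2], s3], s4] + [[[[s1, s5], s2], s4], s3]

Normal form of the first expression: -[[[[s1, s2], s5], s3], s4] + [[[[s1, s2], s5], s4], s3] + [[[[s1, s3], s4], s2], s5] - [[[[s1, s3], s4], s5], s2] - [[[[s1, s4], s3], s2], s5] + [[[[s1, s4], s3], s5], s2] + [[[[s1, s5], s2], s3], s4] - [[[[s1, s5], s2], s4], s3]
Normal form of the second expression: [[[[s1, s2], s5], s3], s4] - [[[[s1, s2], s5], s4], s3] - [[[[s1, s3], s4], s2], s5] + [[[[s1, s3], s4], s5], s2] + [[[[s1, s4], s3], s2], s5] - [[[[s1, s4], s3], s5], s2] - [[[[s1, s5], s2], s3], s4] + [[[[s1, s5], s2], s4], s3]
The normal forms differ: not equal.


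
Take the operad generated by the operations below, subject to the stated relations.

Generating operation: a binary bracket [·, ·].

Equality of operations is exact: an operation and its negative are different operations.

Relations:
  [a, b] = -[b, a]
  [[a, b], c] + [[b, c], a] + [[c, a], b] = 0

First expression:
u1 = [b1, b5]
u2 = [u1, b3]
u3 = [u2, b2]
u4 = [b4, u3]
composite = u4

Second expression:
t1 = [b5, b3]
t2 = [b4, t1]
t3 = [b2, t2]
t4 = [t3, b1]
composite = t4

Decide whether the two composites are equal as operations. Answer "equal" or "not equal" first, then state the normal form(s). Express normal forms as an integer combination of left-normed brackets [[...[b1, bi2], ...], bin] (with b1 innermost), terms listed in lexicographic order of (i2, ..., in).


not equal; the first gives -[[[[b1, b5], b3], b2], b4] and the second -[[[[b1, b2], b3], b5], b4] + [[[[b1, b2], b4], b3], b5] - [[[[b1, b2], b4], b5], b3] + [[[[b1, b2], b5], b3], b4] + [[[[b1, b3], b5], b4], b2] - [[[[b1, b4], b3], b5], b2] + [[[[b1, b4], b5], b3], b2] - [[[[b1, b5], b3], b4], b2]


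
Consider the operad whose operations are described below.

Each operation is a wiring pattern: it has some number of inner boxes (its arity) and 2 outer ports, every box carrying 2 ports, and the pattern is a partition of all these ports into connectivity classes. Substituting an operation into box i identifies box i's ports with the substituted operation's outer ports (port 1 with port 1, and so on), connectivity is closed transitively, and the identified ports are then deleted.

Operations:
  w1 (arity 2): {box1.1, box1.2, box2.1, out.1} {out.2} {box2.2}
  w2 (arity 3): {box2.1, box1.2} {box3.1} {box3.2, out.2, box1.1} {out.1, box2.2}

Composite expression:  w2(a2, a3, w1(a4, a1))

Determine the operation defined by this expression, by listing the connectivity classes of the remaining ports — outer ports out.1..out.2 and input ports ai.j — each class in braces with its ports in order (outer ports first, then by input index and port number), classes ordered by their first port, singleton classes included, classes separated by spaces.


{out.1, a3.2} {out.2, a2.1} {a1.1, a4.1, a4.2} {a1.2} {a2.2, a3.1}

Treat the ports identified at w2 as solder joints: merge, then drop.
through w1, on inputs (a4, a1): {out.1, a1.1, a4.1, a4.2} {out.2} {a1.2} (out.j = stage outer ports)
through w2, on inputs (a2, a3, a4, a1): {out.1, a3.2} {out.2, a2.1} {a1.1, a4.1, a4.2} {a1.2} {a2.2, a3.1} (out.j = stage outer ports)


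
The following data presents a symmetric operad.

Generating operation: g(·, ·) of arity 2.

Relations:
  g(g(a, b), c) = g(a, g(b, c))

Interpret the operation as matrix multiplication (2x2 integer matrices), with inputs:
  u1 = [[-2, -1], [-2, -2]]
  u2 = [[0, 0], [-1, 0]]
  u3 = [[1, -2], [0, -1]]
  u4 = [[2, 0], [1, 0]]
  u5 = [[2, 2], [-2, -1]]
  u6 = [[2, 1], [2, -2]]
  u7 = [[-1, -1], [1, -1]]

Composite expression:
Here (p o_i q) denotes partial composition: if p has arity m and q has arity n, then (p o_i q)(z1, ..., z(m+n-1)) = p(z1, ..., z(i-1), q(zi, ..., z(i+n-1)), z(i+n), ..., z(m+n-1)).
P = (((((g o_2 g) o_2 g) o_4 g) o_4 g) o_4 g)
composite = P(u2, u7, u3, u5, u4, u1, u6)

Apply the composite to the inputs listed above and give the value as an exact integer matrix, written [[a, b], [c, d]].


g(u7, u3) = [[-1, 3], [1, -1]]
g(u5, u4) = [[6, 0], [-5, 0]]
g(g(u5, u4), u1) = [[-12, -6], [10, 5]]
g(g(g(u5, u4), u1), u6) = [[-36, 0], [30, 0]]
g(g(u7, u3), g(g(g(u5, u4), u1), u6)) = [[126, 0], [-66, 0]]
g(u2, g(g(u7, u3), g(g(g(u5, u4), u1), u6))) = [[0, 0], [-126, 0]]

[[0, 0], [-126, 0]]


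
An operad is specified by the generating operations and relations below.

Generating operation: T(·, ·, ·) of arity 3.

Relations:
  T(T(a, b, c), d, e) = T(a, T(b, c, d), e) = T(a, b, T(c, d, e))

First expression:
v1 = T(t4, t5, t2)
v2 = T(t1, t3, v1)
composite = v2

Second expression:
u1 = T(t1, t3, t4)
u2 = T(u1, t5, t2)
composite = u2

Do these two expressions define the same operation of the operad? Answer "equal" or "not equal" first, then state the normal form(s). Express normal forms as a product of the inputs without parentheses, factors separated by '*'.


equal: each reduces to t1 * t3 * t4 * t5 * t2

Normal form of the first expression: t1 * t3 * t4 * t5 * t2
Normal form of the second expression: t1 * t3 * t4 * t5 * t2
Same normal form: equal.


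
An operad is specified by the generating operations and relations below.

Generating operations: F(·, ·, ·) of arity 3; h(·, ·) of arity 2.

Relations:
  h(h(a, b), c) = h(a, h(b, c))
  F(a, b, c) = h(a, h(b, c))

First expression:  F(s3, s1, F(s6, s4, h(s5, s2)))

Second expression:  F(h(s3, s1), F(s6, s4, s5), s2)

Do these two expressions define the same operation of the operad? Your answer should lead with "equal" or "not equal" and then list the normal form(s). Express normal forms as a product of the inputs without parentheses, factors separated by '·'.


equal; both compose to s3 · s1 · s6 · s4 · s5 · s2

In normal form, the first expression is s3 · s1 · s6 · s4 · s5 · s2
In normal form, the second expression is s3 · s1 · s6 · s4 · s5 · s2
One common form — equal.


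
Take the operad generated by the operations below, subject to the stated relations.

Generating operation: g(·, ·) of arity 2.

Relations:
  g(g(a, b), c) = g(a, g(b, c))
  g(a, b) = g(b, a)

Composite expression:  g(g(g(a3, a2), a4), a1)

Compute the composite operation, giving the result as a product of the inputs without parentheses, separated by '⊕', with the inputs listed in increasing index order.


a1 ⊕ a2 ⊕ a3 ⊕ a4

Both nesting and order wash out for g; what remains is which a's occur.
g(a3, a2) collapses to a3 ⊕ a2
g(g(a3, a2), a4) collapses to a3 ⊕ a2 ⊕ a4
g(g(g(a3, a2), a4), a1) collapses to a3 ⊕ a2 ⊕ a4 ⊕ a1
commutativity sorts the factors: a1 ⊕ a2 ⊕ a3 ⊕ a4


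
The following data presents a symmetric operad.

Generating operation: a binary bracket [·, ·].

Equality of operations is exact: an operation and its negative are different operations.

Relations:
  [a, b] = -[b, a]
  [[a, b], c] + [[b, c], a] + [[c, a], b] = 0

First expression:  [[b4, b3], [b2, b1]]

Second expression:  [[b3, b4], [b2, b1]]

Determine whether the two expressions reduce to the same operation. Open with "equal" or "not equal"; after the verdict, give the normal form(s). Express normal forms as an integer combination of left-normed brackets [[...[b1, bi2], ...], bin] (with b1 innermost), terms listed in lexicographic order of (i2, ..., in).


not equal — first -[[[b1, b2], b3], b4] + [[[b1, b2], b4], b3], second [[[b1, b2], b3], b4] - [[[b1, b2], b4], b3]

Normal form of the first expression: -[[[b1, b2], b3], b4] + [[[b1, b2], b4], b3]
Normal form of the second expression: [[[b1, b2], b3], b4] - [[[b1, b2], b4], b3]
Distinct normal forms: not equal.


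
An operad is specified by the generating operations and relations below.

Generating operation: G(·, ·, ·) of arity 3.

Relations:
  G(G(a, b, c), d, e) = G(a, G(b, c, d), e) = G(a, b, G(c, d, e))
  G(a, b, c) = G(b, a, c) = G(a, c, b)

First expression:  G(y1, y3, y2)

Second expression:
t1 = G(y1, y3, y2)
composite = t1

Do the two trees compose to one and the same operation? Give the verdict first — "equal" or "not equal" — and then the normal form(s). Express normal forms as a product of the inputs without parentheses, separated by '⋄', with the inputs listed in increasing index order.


equal; both compose to y1 ⋄ y2 ⋄ y3

The first expression reduces to y1 ⋄ y2 ⋄ y3
The second expression reduces to y1 ⋄ y2 ⋄ y3
The normal forms match — equal.
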